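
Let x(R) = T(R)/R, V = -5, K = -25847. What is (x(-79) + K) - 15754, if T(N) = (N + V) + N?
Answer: -3286316/79 ≈ -41599.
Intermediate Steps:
T(N) = -5 + 2*N (T(N) = (N - 5) + N = (-5 + N) + N = -5 + 2*N)
x(R) = (-5 + 2*R)/R
(x(-79) + K) - 15754 = ((2 - 5/(-79)) - 25847) - 15754 = ((2 - 5*(-1/79)) - 25847) - 15754 = ((2 + 5/79) - 25847) - 15754 = (163/79 - 25847) - 15754 = -2041750/79 - 15754 = -3286316/79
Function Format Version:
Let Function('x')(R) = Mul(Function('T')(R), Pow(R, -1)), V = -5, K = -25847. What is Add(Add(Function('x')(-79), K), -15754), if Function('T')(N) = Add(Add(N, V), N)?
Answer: Rational(-3286316, 79) ≈ -41599.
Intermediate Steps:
Function('T')(N) = Add(-5, Mul(2, N)) (Function('T')(N) = Add(Add(N, -5), N) = Add(Add(-5, N), N) = Add(-5, Mul(2, N)))
Function('x')(R) = Mul(Pow(R, -1), Add(-5, Mul(2, R))) (Function('x')(R) = Mul(Add(-5, Mul(2, R)), Pow(R, -1)) = Mul(Pow(R, -1), Add(-5, Mul(2, R))))
Add(Add(Function('x')(-79), K), -15754) = Add(Add(Add(2, Mul(-5, Pow(-79, -1))), -25847), -15754) = Add(Add(Add(2, Mul(-5, Rational(-1, 79))), -25847), -15754) = Add(Add(Add(2, Rational(5, 79)), -25847), -15754) = Add(Add(Rational(163, 79), -25847), -15754) = Add(Rational(-2041750, 79), -15754) = Rational(-3286316, 79)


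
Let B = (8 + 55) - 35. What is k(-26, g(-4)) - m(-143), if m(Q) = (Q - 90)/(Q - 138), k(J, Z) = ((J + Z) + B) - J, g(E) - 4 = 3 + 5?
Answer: 11007/281 ≈ 39.171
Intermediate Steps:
g(E) = 12 (g(E) = 4 + (3 + 5) = 4 + 8 = 12)
B = 28 (B = 63 - 35 = 28)
k(J, Z) = 28 + Z (k(J, Z) = ((J + Z) + 28) - J = (28 + J + Z) - J = 28 + Z)
m(Q) = (-90 + Q)/(-138 + Q)
k(-26, g(-4)) - m(-143) = (28 + 12) - (-90 - 143)/(-138 - 143) = 40 - (-233)/(-281) = 40 - (-1)*(-233)/281 = 40 - 1*233/281 = 40 - 233/281 = 11007/281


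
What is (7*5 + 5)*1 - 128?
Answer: -88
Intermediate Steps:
(7*5 + 5)*1 - 128 = (35 + 5)*1 - 128 = 40*1 - 128 = 40 - 128 = -88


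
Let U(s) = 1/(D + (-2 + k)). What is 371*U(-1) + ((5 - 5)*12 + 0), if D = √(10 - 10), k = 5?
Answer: 371/3 ≈ 123.67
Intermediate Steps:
D = 0 (D = √0 = 0)
U(s) = ⅓ (U(s) = 1/(0 + (-2 + 5)) = 1/(0 + 3) = 1/3 = ⅓)
371*U(-1) + ((5 - 5)*12 + 0) = 371*(⅓) + ((5 - 5)*12 + 0) = 371/3 + (0*12 + 0) = 371/3 + (0 + 0) = 371/3 + 0 = 371/3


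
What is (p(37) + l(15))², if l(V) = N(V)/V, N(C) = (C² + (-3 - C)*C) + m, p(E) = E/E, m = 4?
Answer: 676/225 ≈ 3.0044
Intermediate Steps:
p(E) = 1
N(C) = 4 + C² + C*(-3 - C) (N(C) = (C² + (-3 - C)*C) + 4 = (C² + C*(-3 - C)) + 4 = 4 + C² + C*(-3 - C))
l(V) = (4 - 3*V)/V
(p(37) + l(15))² = (1 + (-3 + 4/15))² = (1 - 41/15)² = (-26/15)² = 676/225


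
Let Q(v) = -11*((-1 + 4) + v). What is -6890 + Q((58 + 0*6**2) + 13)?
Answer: -7704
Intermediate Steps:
Q(v) = -33 - 11*v (Q(v) = -11*(3 + v) = -33 - 11*v)
-6890 + Q((58 + 0*6**2) + 13) = -6890 + (-33 - 11*((58 + 0*6**2) + 13)) = -6890 + (-33 - 11*((58 + 0*36) + 13)) = -6890 + (-33 - 11*((58 + 0) + 13)) = -6890 + (-33 - 11*(58 + 13)) = -6890 + (-33 - 11*71) = -6890 + (-33 - 781) = -6890 - 814 = -7704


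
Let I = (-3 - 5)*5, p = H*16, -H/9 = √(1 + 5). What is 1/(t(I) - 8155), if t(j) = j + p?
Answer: -8195/67033609 + 144*√6/67033609 ≈ -0.00011699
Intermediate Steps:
H = -9*√6 (H = -9*√(1 + 5) = -9*√6 ≈ -22.045)
p = -144*√6 (p = -9*√6*16 = -144*√6 ≈ -352.73)
I = -40 (I = -8*5 = -40)
t(j) = j - 144*√6
1/(t(I) - 8155) = 1/((-40 - 144*√6) - 8155) = 1/(-8195 - 144*√6)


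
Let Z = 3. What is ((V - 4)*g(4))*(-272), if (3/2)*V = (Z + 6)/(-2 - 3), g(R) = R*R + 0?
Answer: 113152/5 ≈ 22630.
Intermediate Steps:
g(R) = R² (g(R) = R² + 0 = R²)
V = -6/5 (V = 2*((3 + 6)/(-2 - 3))/3 = 2*(9/(-5))/3 = 2*(9*(-⅕))/3 = (⅔)*(-9/5) = -6/5 ≈ -1.2000)
((V - 4)*g(4))*(-272) = ((-6/5 - 4)*4²)*(-272) = -26/5*16*(-272) = -416/5*(-272) = 113152/5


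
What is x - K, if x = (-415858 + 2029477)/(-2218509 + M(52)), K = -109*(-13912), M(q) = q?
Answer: -3364087556075/2218457 ≈ -1.5164e+6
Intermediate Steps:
K = 1516408
x = -1613619/2218457 (x = (-415858 + 2029477)/(-2218509 + 52) = 1613619/(-2218457) = 1613619*(-1/2218457) = -1613619/2218457 ≈ -0.72736)
x - K = -1613619/2218457 - 1*1516408 = -1613619/2218457 - 1516408 = -3364087556075/2218457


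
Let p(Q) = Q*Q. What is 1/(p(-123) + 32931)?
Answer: 1/48060 ≈ 2.0807e-5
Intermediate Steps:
p(Q) = Q²
1/(p(-123) + 32931) = 1/((-123)² + 32931) = 1/(15129 + 32931) = 1/48060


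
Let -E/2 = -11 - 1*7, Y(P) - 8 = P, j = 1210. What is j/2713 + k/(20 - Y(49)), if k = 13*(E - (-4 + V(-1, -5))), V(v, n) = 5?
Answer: -1189645/100381 ≈ -11.851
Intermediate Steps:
Y(P) = 8 + P
E = 36 (E = -2*(-11 - 1*7) = -2*(-11 - 7) = -2*(-18) = 36)
k = 455 (k = 13*(36 - (-4 + 5)) = 13*(36 - 1*1) = 13*(36 - 1) = 13*35 = 455)
j/2713 + k/(20 - Y(49)) = 1210/2713 + 455/(20 - (8 + 49)) = 1210*(1/2713) + 455/(20 - 1*57) = 1210/2713 + 455/(20 - 57) = 1210/2713 + 455/(-37) = 1210/2713 + 455*(-1/37) = 1210/2713 - 455/37 = -1189645/100381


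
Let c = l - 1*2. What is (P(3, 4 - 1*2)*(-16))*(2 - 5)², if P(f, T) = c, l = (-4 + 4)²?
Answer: 288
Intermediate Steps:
l = 0 (l = 0² = 0)
c = -2 (c = 0 - 1*2 = 0 - 2 = -2)
P(f, T) = -2
(P(3, 4 - 1*2)*(-16))*(2 - 5)² = (-2*(-16))*(2 - 5)² = 32*(-3)² = 32*9 = 288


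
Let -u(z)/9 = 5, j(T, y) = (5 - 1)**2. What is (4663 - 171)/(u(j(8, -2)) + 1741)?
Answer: 1123/424 ≈ 2.6486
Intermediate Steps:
j(T, y) = 16 (j(T, y) = 4**2 = 16)
u(z) = -45 (u(z) = -9*5 = -45)
(4663 - 171)/(u(j(8, -2)) + 1741) = (4663 - 171)/(-45 + 1741) = 4492/1696 = 4492*(1/1696) = 1123/424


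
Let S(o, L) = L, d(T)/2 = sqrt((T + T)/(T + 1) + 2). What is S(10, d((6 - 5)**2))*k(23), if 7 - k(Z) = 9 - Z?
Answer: 42*sqrt(3) ≈ 72.746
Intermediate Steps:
d(T) = 2*sqrt(2 + 2*T/(1 + T)) (d(T) = 2*sqrt((T + T)/(T + 1) + 2) = 2*sqrt((2*T)/(1 + T) + 2) = 2*sqrt(2*T/(1 + T) + 2) = 2*sqrt(2 + 2*T/(1 + T)))
k(Z) = -2 + Z (k(Z) = 7 - (9 - Z) = 7 + (-9 + Z) = -2 + Z)
S(10, d((6 - 5)**2))*k(23) = (2*sqrt(2)*sqrt((1 + 2*(6 - 5)**2)/(1 + (6 - 5)**2)))*(-2 + 23) = (2*sqrt(2)*sqrt((1 + 2*1**2)/(1 + 1**2)))*21 = (2*sqrt(2)*sqrt((1 + 2*1)/(1 + 1)))*21 = (2*sqrt(2)*sqrt((1 + 2)/2))*21 = (2*sqrt(2)*sqrt((1/2)*3))*21 = (2*sqrt(2)*sqrt(3/2))*21 = (2*sqrt(2)*(sqrt(6)/2))*21 = (2*sqrt(3))*21 = 42*sqrt(3)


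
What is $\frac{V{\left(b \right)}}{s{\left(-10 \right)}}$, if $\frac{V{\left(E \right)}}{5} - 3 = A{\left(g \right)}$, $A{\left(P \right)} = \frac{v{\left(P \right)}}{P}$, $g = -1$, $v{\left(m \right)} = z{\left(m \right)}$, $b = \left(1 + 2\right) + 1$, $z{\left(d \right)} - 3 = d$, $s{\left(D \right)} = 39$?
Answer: $\frac{5}{39} \approx 0.12821$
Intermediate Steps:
$z{\left(d \right)} = 3 + d$
$b = 4$ ($b = 3 + 1 = 4$)
$v{\left(m \right)} = 3 + m$
$A{\left(P \right)} = \frac{3 + P}{P}$
$V{\left(E \right)} = 5$ ($V{\left(E \right)} = 15 + 5 \frac{3 - 1}{-1} = 15 + 5 \left(\left(-1\right) 2\right) = 15 + 5 \left(-2\right) = 15 - 10 = 5$)
$\frac{V{\left(b \right)}}{s{\left(-10 \right)}} = \frac{1}{39} \cdot 5 = \frac{5}{39}$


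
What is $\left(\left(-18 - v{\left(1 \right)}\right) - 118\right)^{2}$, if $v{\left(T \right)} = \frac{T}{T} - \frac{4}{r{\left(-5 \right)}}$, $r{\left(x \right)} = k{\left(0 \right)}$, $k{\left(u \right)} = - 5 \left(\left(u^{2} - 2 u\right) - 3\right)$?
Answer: $\frac{4206601}{225} \approx 18696.0$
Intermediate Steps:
$k{\left(u \right)} = 15 - 5 u^{2} + 10 u$ ($k{\left(u \right)} = - 5 \left(-3 + u^{2} - 2 u\right) = 15 - 5 u^{2} + 10 u$)
$r{\left(x \right)} = 15$ ($r{\left(x \right)} = 15 - 5 \cdot 0^{2} + 10 \cdot 0 = 15 - 0 + 0 = 15 + 0 + 0 = 15$)
$v{\left(T \right)} = \frac{11}{15}$ ($v{\left(T \right)} = \frac{T}{T} - \frac{4}{15} = 1 - \frac{4}{15} = \frac{11}{15}$)
$\left(\left(-18 - v{\left(1 \right)}\right) - 118\right)^{2} = \left(\left(-18 - \frac{11}{15}\right) - 118\right)^{2} = \left(- \frac{281}{15} - 118\right)^{2} = \left(- \frac{2051}{15}\right)^{2} = \frac{4206601}{225}$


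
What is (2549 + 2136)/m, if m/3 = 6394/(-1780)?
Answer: -4169650/9591 ≈ -434.75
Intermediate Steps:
m = -9591/890 (m = 3*(6394/(-1780)) = 3*(6394*(-1/1780)) = 3*(-3197/890) = -9591/890 ≈ -10.776)
(2549 + 2136)/m = (2549 + 2136)/(-9591/890) = 4685*(-890/9591) = -4169650/9591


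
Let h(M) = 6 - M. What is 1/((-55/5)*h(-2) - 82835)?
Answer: -1/82923 ≈ -1.2059e-5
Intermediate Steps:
1/((-55/5)*h(-2) - 82835) = 1/((-55/5)*(6 - 1*(-2)) - 82835) = 1/((-55*⅕)*(6 + 2) - 82835) = 1/(-11*8 - 82835) = 1/(-88 - 82835) = 1/(-82923) = -1/82923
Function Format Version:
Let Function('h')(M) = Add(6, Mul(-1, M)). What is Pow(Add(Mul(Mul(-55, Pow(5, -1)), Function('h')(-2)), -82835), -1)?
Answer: Rational(-1, 82923) ≈ -1.2059e-5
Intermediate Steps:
Pow(Add(Mul(Mul(-55, Pow(5, -1)), Function('h')(-2)), -82835), -1) = Pow(Add(Mul(Mul(-55, Pow(5, -1)), Add(6, Mul(-1, -2))), -82835), -1) = Pow(Add(Mul(Mul(-55, Rational(1, 5)), Add(6, 2)), -82835), -1) = Pow(Add(Mul(-11, 8), -82835), -1) = Pow(Add(-88, -82835), -1) = Pow(-82923, -1) = Rational(-1, 82923)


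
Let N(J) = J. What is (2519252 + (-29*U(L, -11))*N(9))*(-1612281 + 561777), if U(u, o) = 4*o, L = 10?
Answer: -2658548290944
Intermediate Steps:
(2519252 + (-29*U(L, -11))*N(9))*(-1612281 + 561777) = (2519252 - 116*(-11)*9)*(-1612281 + 561777) = (2519252 - 29*(-44)*9)*(-1050504) = (2519252 + 1276*9)*(-1050504) = (2519252 + 11484)*(-1050504) = 2530736*(-1050504) = -2658548290944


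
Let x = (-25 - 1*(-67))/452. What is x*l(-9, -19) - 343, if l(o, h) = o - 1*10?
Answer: -77917/226 ≈ -344.77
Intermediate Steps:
l(o, h) = -10 + o (l(o, h) = o - 10 = -10 + o)
x = 21/226 (x = (-25 + 67)*(1/452) = 42*(1/452) = 21/226 ≈ 0.092920)
x*l(-9, -19) - 343 = 21*(-10 - 9)/226 - 343 = (21/226)*(-19) - 343 = -399/226 - 343 = -77917/226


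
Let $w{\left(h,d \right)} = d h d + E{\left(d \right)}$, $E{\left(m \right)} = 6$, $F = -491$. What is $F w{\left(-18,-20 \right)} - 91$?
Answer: $3532163$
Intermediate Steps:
$w{\left(h,d \right)} = 6 + h d^{2}$ ($w{\left(h,d \right)} = d h d + 6 = h d^{2} + 6 = 6 + h d^{2}$)
$F w{\left(-18,-20 \right)} - 91 = - 491 \left(6 - 18 \left(-20\right)^{2}\right) - 91 = - 491 \left(6 - 7200\right) - 91 = \left(-491\right) \left(-7194\right) - 91 = 3532254 - 91 = 3532163$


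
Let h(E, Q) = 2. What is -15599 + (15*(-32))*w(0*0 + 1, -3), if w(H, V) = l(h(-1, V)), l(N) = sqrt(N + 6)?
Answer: -15599 - 960*sqrt(2) ≈ -16957.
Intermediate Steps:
l(N) = sqrt(6 + N)
w(H, V) = 2*sqrt(2) (w(H, V) = sqrt(6 + 2) = sqrt(8) = 2*sqrt(2))
-15599 + (15*(-32))*w(0*0 + 1, -3) = -15599 + (15*(-32))*(2*sqrt(2)) = -15599 - 960*sqrt(2)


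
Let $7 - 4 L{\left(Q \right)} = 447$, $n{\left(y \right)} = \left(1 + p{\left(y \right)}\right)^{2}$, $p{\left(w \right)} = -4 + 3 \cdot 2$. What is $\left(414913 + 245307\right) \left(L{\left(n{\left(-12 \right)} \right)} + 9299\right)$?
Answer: $6066761580$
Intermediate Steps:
$p{\left(w \right)} = 2$ ($p{\left(w \right)} = -4 + 6 = 2$)
$n{\left(y \right)} = 9$ ($n{\left(y \right)} = \left(1 + 2\right)^{2} = 3^{2} = 9$)
$L{\left(Q \right)} = -110$ ($L{\left(Q \right)} = \frac{7}{4} - \frac{447}{4} = -110$)
$\left(414913 + 245307\right) \left(L{\left(n{\left(-12 \right)} \right)} + 9299\right) = \left(414913 + 245307\right) \left(-110 + 9299\right) = 660220 \cdot 9189 = 6066761580$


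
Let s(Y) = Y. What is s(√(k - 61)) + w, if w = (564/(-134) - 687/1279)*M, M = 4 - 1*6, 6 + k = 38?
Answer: 813414/85693 + I*√29 ≈ 9.4922 + 5.3852*I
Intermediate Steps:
k = 32 (k = -6 + 38 = 32)
M = -2 (M = 4 - 6 = -2)
w = 813414/85693 (w = (564/(-134) - 687/1279)*(-2) = (564*(-1/134) - 687*1/1279)*(-2) = (-282/67 - 687/1279)*(-2) = -406707/85693*(-2) = 813414/85693 ≈ 9.4922)
s(√(k - 61)) + w = √(32 - 61) + 813414/85693 = √(-29) + 813414/85693 = I*√29 + 813414/85693 = 813414/85693 + I*√29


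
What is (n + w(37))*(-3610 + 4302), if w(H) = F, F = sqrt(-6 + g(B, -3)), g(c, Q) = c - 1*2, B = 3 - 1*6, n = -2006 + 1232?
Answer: -535608 + 692*I*sqrt(11) ≈ -5.3561e+5 + 2295.1*I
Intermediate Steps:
n = -774
B = -3 (B = 3 - 6 = -3)
g(c, Q) = -2 + c (g(c, Q) = c - 2 = -2 + c)
F = I*sqrt(11) (F = sqrt(-6 + (-2 - 3)) = sqrt(-6 - 5) = sqrt(-11) = I*sqrt(11) ≈ 3.3166*I)
w(H) = I*sqrt(11)
(n + w(37))*(-3610 + 4302) = (-774 + I*sqrt(11))*(-3610 + 4302) = (-774 + I*sqrt(11))*692 = -535608 + 692*I*sqrt(11)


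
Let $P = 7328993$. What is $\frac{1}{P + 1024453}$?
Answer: $\frac{1}{8353446} \approx 1.1971 \cdot 10^{-7}$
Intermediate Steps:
$\frac{1}{P + 1024453} = \frac{1}{7328993 + 1024453} = \frac{1}{8353446}$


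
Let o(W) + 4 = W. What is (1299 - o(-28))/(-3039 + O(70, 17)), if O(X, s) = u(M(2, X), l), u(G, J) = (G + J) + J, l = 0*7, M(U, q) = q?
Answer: -1331/2969 ≈ -0.44830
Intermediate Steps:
l = 0
o(W) = -4 + W
u(G, J) = G + 2*J
O(X, s) = X (O(X, s) = X + 2*0 = X + 0 = X)
(1299 - o(-28))/(-3039 + O(70, 17)) = (1299 - (-4 - 28))/(-3039 + 70) = (1299 - 1*(-32))/(-2969) = (1299 + 32)*(-1/2969) = 1331*(-1/2969) = -1331/2969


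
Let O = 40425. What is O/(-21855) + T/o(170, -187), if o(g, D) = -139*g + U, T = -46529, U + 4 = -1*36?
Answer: 4002103/34487190 ≈ 0.11605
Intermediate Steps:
U = -40 (U = -4 - 1*36 = -4 - 36 = -40)
o(g, D) = -40 - 139*g (o(g, D) = -139*g - 40 = -40 - 139*g)
O/(-21855) + T/o(170, -187) = 40425/(-21855) - 46529/(-40 - 139*170) = 40425*(-1/21855) - 46529/(-40 - 23630) = -2695/1457 - 46529/(-23670) = -2695/1457 - 46529*(-1/23670) = -2695/1457 + 46529/23670 = 4002103/34487190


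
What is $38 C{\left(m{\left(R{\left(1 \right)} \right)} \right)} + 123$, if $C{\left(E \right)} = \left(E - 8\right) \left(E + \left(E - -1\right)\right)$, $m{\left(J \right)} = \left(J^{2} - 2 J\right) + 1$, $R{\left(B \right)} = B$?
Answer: $-181$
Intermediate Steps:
$m{\left(J \right)} = 1 + J^{2} - 2 J$
$C{\left(E \right)} = \left(1 + 2 E\right) \left(-8 + E\right)$ ($C{\left(E \right)} = \left(-8 + E\right) \left(E + \left(E + 1\right)\right) = \left(-8 + E\right) \left(E + \left(1 + E\right)\right) = \left(-8 + E\right) \left(1 + 2 E\right) = \left(1 + 2 E\right) \left(-8 + E\right)$)
$38 C{\left(m{\left(R{\left(1 \right)} \right)} \right)} + 123 = 38 \left(-8 - 15 \left(1 + 1^{2} - 2\right) + 2 \left(1 + 1^{2} - 2\right)^{2}\right) + 123 = 38 \left(-8 - 15 \left(1 + 1 - 2\right) + 2 \left(1 + 1 - 2\right)^{2}\right) + 123 = 38 \left(-8 - 0 + 2 \cdot 0^{2}\right) + 123 = 38 \left(-8 + 0 + 2 \cdot 0\right) + 123 = 38 \left(-8 + 0 + 0\right) + 123 = 38 \left(-8\right) + 123 = -304 + 123 = -181$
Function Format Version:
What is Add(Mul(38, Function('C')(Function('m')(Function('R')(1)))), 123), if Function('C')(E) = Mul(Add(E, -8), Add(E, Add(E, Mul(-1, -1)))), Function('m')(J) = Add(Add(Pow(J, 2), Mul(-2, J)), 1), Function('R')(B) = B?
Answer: -181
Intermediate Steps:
Function('m')(J) = Add(1, Pow(J, 2), Mul(-2, J))
Function('C')(E) = Mul(Add(1, Mul(2, E)), Add(-8, E)) (Function('C')(E) = Mul(Add(-8, E), Add(E, Add(E, 1))) = Mul(Add(-8, E), Add(E, Add(1, E))) = Mul(Add(-8, E), Add(1, Mul(2, E))) = Mul(Add(1, Mul(2, E)), Add(-8, E)))
Add(Mul(38, Function('C')(Function('m')(Function('R')(1)))), 123) = Add(Mul(38, Add(-8, Mul(-15, Add(1, Pow(1, 2), Mul(-2, 1))), Mul(2, Pow(Add(1, Pow(1, 2), Mul(-2, 1)), 2)))), 123) = Add(Mul(38, Add(-8, Mul(-15, Add(1, 1, -2)), Mul(2, Pow(Add(1, 1, -2), 2)))), 123) = Add(Mul(38, Add(-8, Mul(-15, 0), Mul(2, Pow(0, 2)))), 123) = Add(Mul(38, Add(-8, 0, Mul(2, 0))), 123) = Add(Mul(38, Add(-8, 0, 0)), 123) = Add(Mul(38, -8), 123) = Add(-304, 123) = -181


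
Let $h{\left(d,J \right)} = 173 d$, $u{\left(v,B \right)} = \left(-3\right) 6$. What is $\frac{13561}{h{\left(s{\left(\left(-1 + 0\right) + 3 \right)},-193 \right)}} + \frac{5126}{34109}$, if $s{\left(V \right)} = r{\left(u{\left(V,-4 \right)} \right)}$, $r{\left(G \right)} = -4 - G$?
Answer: $\frac{474967321}{82611998} \approx 5.7494$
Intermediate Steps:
$u{\left(v,B \right)} = -18$
$s{\left(V \right)} = 14$ ($s{\left(V \right)} = -4 - -18 = -4 + 18 = 14$)
$\frac{13561}{h{\left(s{\left(\left(-1 + 0\right) + 3 \right)},-193 \right)}} + \frac{5126}{34109} = \frac{13561}{173 \cdot 14} + \frac{5126}{34109} = \frac{13561}{2422} + 5126 \cdot \frac{1}{34109} = 13561 \cdot \frac{1}{2422} + \frac{5126}{34109} = \frac{13561}{2422} + \frac{5126}{34109} = \frac{474967321}{82611998}$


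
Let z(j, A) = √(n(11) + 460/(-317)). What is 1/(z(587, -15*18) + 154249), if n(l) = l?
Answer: 48896933/7542303015290 - √959559/7542303015290 ≈ 6.4829e-6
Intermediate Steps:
z(j, A) = √959559/317 (z(j, A) = √(11 + 460/(-317)) = √(11 + 460*(-1/317)) = √(11 - 460/317) = √(3027/317) = √959559/317)
1/(z(587, -15*18) + 154249) = 1/(√959559/317 + 154249) = 1/(154249 + √959559/317)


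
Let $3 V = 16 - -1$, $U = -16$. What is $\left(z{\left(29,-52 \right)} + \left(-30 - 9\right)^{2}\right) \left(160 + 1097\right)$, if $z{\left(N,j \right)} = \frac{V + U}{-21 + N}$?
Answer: $\frac{15282187}{8} \approx 1.9103 \cdot 10^{6}$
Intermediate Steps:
$V = \frac{17}{3}$ ($V = \frac{16 - -1}{3} = \frac{16 + 1}{3} = \frac{1}{3} \cdot 17 = \frac{17}{3} \approx 5.6667$)
$z{\left(N,j \right)} = - \frac{31}{3 \left(-21 + N\right)}$ ($z{\left(N,j \right)} = \frac{\frac{17}{3} - 16}{-21 + N} = - \frac{31}{3 \left(-21 + N\right)}$)
$\left(z{\left(29,-52 \right)} + \left(-30 - 9\right)^{2}\right) \left(160 + 1097\right) = \left(- \frac{31}{-63 + 3 \cdot 29} + \left(-30 - 9\right)^{2}\right) \left(160 + 1097\right) = \left(- \frac{31}{-63 + 87} + \left(-39\right)^{2}\right) 1257 = \left(- \frac{31}{24} + 1521\right) 1257 = \frac{36473}{24} \cdot 1257 = \frac{15282187}{8}$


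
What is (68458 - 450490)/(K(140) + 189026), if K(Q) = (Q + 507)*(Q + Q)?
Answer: -191016/185093 ≈ -1.0320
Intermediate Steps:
K(Q) = 2*Q*(507 + Q) (K(Q) = (507 + Q)*(2*Q) = 2*Q*(507 + Q))
(68458 - 450490)/(K(140) + 189026) = (68458 - 450490)/(2*140*(507 + 140) + 189026) = -382032/(2*140*647 + 189026) = -382032/(181160 + 189026) = -382032/370186 = -382032*1/370186 = -191016/185093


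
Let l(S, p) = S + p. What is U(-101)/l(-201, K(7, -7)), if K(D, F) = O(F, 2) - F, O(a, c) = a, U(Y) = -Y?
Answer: -101/201 ≈ -0.50249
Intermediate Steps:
K(D, F) = 0 (K(D, F) = F - F = 0)
U(-101)/l(-201, K(7, -7)) = (-1*(-101))/(-201 + 0) = 101/(-201) = 101*(-1/201) = -101/201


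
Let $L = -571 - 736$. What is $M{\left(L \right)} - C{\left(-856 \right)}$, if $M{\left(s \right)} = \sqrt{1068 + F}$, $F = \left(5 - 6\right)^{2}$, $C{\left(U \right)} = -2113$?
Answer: $2113 + \sqrt{1069} \approx 2145.7$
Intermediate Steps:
$F = 1$ ($F = \left(-1\right)^{2} = 1$)
$L = -1307$ ($L = -571 - 736 = -1307$)
$M{\left(s \right)} = \sqrt{1069}$ ($M{\left(s \right)} = \sqrt{1068 + 1} = \sqrt{1069}$)
$M{\left(L \right)} - C{\left(-856 \right)} = \sqrt{1069} - -2113 = \sqrt{1069} + 2113 = 2113 + \sqrt{1069}$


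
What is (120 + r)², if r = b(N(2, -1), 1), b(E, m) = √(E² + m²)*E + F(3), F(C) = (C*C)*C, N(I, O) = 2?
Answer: 21629 + 588*√5 ≈ 22944.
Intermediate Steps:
F(C) = C³ (F(C) = C²*C = C³)
b(E, m) = 27 + E*√(E² + m²) (b(E, m) = √(E² + m²)*E + 3³ = E*√(E² + m²) + 27 = 27 + E*√(E² + m²))
r = 27 + 2*√5 (r = 27 + 2*√(2² + 1²) = 27 + 2*√(4 + 1) = 27 + 2*√5 ≈ 31.472)
(120 + r)² = (120 + (27 + 2*√5))² = (147 + 2*√5)²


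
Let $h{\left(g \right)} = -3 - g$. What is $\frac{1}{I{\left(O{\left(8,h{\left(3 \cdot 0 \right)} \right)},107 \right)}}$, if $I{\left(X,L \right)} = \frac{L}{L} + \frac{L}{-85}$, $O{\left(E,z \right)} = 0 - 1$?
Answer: $- \frac{85}{22} \approx -3.8636$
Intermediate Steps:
$O{\left(E,z \right)} = -1$
$I{\left(X,L \right)} = 1 - \frac{L}{85}$ ($I{\left(X,L \right)} = 1 + L \left(- \frac{1}{85}\right) = 1 - \frac{L}{85}$)
$\frac{1}{I{\left(O{\left(8,h{\left(3 \cdot 0 \right)} \right)},107 \right)}} = \frac{1}{1 - \frac{107}{85}} = \frac{1}{- \frac{22}{85}} = - \frac{85}{22}$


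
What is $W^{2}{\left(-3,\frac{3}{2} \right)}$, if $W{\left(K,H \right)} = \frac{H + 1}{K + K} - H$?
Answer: $\frac{529}{144} \approx 3.6736$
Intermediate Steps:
$W{\left(K,H \right)} = - H + \frac{1 + H}{2 K}$ ($W{\left(K,H \right)} = \frac{1 + H}{2 K} - H = - H + \frac{1 + H}{2 K}$)
$W^{2}{\left(-3,\frac{3}{2} \right)} = \left(\frac{1 + \frac{3}{2} - 2 \cdot \frac{3}{2} \left(-3\right)}{2 \left(-3\right)}\right)^{2} = \left(\frac{1}{2} \left(- \frac{1}{3}\right) \left(1 + 3 \cdot \frac{1}{2} - 2 \cdot 3 \cdot \frac{1}{2} \left(-3\right)\right)\right)^{2} = \left(\frac{1}{2} \left(- \frac{1}{3}\right) \left(1 + \frac{3}{2} - 3 \left(-3\right)\right)\right)^{2} = \left(\frac{1}{2} \left(- \frac{1}{3}\right) \left(1 + \frac{3}{2} + 9\right)\right)^{2} = \left(\frac{1}{2} \left(- \frac{1}{3}\right) \frac{23}{2}\right)^{2} = \left(- \frac{23}{12}\right)^{2} = \frac{529}{144}$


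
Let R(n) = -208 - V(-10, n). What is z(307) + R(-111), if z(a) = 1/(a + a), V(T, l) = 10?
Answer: -133851/614 ≈ -218.00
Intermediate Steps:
R(n) = -218 (R(n) = -208 - 1*10 = -208 - 10 = -218)
z(a) = 1/(2*a)
z(307) + R(-111) = (½)/307 - 218 = (½)*(1/307) - 218 = 1/614 - 218 = -133851/614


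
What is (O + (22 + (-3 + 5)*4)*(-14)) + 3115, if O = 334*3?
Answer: 3697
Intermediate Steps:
O = 1002
(O + (22 + (-3 + 5)*4)*(-14)) + 3115 = (1002 + (22 + (-3 + 5)*4)*(-14)) + 3115 = (1002 + (22 + 2*4)*(-14)) + 3115 = (1002 + (22 + 8)*(-14)) + 3115 = (1002 + 30*(-14)) + 3115 = (1002 - 420) + 3115 = 582 + 3115 = 3697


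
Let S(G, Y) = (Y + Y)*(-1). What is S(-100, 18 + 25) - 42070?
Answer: -42156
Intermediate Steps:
S(G, Y) = -2*Y (S(G, Y) = (2*Y)*(-1) = -2*Y)
S(-100, 18 + 25) - 42070 = -2*(18 + 25) - 42070 = -2*43 - 42070 = -86 - 42070 = -42156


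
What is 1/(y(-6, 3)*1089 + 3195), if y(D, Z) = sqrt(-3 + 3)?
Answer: 1/3195 ≈ 0.00031299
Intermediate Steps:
y(D, Z) = 0 (y(D, Z) = sqrt(0) = 0)
1/(y(-6, 3)*1089 + 3195) = 1/(0*1089 + 3195) = 1/(0 + 3195) = 1/3195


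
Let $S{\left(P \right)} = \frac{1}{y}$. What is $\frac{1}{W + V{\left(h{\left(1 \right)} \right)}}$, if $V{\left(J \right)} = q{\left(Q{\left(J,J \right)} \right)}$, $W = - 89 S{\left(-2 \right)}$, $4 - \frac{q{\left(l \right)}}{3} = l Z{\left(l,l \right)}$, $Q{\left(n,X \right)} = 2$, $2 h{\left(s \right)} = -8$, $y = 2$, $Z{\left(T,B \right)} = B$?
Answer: $- \frac{2}{89} \approx -0.022472$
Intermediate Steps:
$S{\left(P \right)} = \frac{1}{2}$
$h{\left(s \right)} = -4$ ($h{\left(s \right)} = \frac{1}{2} \left(-8\right) = -4$)
$q{\left(l \right)} = 12 - 3 l^{2}$ ($q{\left(l \right)} = 12 - 3 l l = 12 - 3 l^{2}$)
$W = - \frac{89}{2}$ ($W = \left(-89\right) \frac{1}{2} = - \frac{89}{2} \approx -44.5$)
$V{\left(J \right)} = 0$ ($V{\left(J \right)} = 12 - 3 \cdot 2^{2} = 12 - 12 = 0$)
$\frac{1}{W + V{\left(h{\left(1 \right)} \right)}} = \frac{1}{- \frac{89}{2} + 0} = \frac{1}{- \frac{89}{2}} = - \frac{2}{89}$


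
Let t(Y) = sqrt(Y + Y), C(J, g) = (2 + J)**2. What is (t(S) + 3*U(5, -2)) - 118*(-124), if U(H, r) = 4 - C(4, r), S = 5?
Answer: 14536 + sqrt(10) ≈ 14539.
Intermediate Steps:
U(H, r) = -32 (U(H, r) = 4 - (2 + 4)**2 = 4 - 1*6**2 = 4 - 1*36 = 4 - 36 = -32)
t(Y) = sqrt(2)*sqrt(Y) (t(Y) = sqrt(2*Y) = sqrt(2)*sqrt(Y))
(t(S) + 3*U(5, -2)) - 118*(-124) = (sqrt(2)*sqrt(5) + 3*(-32)) - 118*(-124) = (sqrt(10) - 96) + 14632 = (-96 + sqrt(10)) + 14632 = 14536 + sqrt(10)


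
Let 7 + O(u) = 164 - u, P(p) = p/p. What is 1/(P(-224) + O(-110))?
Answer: 1/268 ≈ 0.0037313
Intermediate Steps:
P(p) = 1
O(u) = 157 - u (O(u) = -7 + (164 - u) = 157 - u)
1/(P(-224) + O(-110)) = 1/(1 + (157 - 1*(-110))) = 1/(1 + (157 + 110)) = 1/(1 + 267) = 1/268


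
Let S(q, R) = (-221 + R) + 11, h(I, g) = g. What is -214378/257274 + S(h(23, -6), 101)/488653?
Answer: -52392247850/62858855961 ≈ -0.83349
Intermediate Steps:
S(q, R) = -210 + R
-214378/257274 + S(h(23, -6), 101)/488653 = -214378/257274 + (-210 + 101)/488653 = -214378*1/257274 - 109*1/488653 = -107189/128637 - 109/488653 = -52392247850/62858855961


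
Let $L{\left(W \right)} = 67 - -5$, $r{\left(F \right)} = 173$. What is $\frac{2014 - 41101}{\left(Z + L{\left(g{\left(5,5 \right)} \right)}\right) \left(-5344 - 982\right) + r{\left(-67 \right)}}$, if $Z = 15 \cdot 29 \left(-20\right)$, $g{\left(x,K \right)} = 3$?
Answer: $- \frac{39087}{54580901} \approx -0.00071613$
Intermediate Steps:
$L{\left(W \right)} = 72$ ($L{\left(W \right)} = 67 + 5 = 72$)
$Z = -8700$ ($Z = 435 \left(-20\right) = -8700$)
$\frac{2014 - 41101}{\left(Z + L{\left(g{\left(5,5 \right)} \right)}\right) \left(-5344 - 982\right) + r{\left(-67 \right)}} = \frac{2014 - 41101}{\left(-8700 + 72\right) \left(-5344 - 982\right) + 173} = - \frac{39087}{\left(-8628\right) \left(-6326\right) + 173} = - \frac{39087}{54580728 + 173} = - \frac{39087}{54580901}$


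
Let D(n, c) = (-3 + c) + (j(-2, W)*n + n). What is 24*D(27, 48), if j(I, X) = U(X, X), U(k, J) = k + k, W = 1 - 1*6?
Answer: -4752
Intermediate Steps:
W = -5 (W = 1 - 6 = -5)
U(k, J) = 2*k
j(I, X) = 2*X
D(n, c) = -3 + c - 9*n (D(n, c) = (-3 + c) + ((2*(-5))*n + n) = (-3 + c) + (-10*n + n) = (-3 + c) - 9*n = -3 + c - 9*n)
24*D(27, 48) = 24*(-3 + 48 - 9*27) = 24*(-3 + 48 - 243) = 24*(-198) = -4752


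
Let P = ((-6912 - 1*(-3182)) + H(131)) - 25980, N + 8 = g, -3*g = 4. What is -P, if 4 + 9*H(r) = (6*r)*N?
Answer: 274730/9 ≈ 30526.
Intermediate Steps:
g = -4/3 (g = -⅓*4 = -4/3 ≈ -1.3333)
N = -28/3 (N = -8 - 4/3 = -28/3 ≈ -9.3333)
H(r) = -4/9 - 56*r/9 (H(r) = -4/9 + ((6*r)*(-28/3))/9 = -4/9 + (-56*r)/9 = -4/9 - 56*r/9)
P = -274730/9 (P = ((-6912 - 1*(-3182)) + (-4/9 - 56/9*131)) - 25980 = ((-6912 + 3182) + (-4/9 - 7336/9)) - 25980 = (-3730 - 7340/9) - 25980 = -40910/9 - 25980 = -274730/9 ≈ -30526.)
-P = -1*(-274730/9) = 274730/9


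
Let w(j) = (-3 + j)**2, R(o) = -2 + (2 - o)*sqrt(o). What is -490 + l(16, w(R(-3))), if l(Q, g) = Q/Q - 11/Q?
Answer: -7835/16 ≈ -489.69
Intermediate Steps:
R(o) = -2 + sqrt(o)*(2 - o)
l(Q, g) = 1 - 11/Q
-490 + l(16, w(R(-3))) = -490 + (-11 + 16)/16 = -490 + (1/16)*5 = -490 + 5/16 = -7835/16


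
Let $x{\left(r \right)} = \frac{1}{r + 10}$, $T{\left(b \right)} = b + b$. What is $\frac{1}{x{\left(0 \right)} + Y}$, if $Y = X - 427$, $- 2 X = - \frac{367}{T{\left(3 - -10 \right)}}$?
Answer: $- \frac{260}{109159} \approx -0.0023818$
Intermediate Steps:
$T{\left(b \right)} = 2 b$
$x{\left(r \right)} = \frac{1}{10 + r}$
$X = \frac{367}{52}$ ($X = - \frac{\left(-367\right) \frac{1}{2 \left(3 - -10\right)}}{2} = - \frac{\left(-367\right) \frac{1}{2 \left(3 + 10\right)}}{2} = - \frac{\left(-367\right) \frac{1}{2 \cdot 13}}{2} = - \frac{\left(-367\right) \frac{1}{26}}{2} = \left(- \frac{1}{2}\right) \left(- \frac{367}{26}\right) = \frac{367}{52} \approx 7.0577$)
$Y = - \frac{21837}{52}$ ($Y = \frac{367}{52} - 427 = - \frac{21837}{52} \approx -419.94$)
$\frac{1}{x{\left(0 \right)} + Y} = \frac{1}{\frac{1}{10 + 0} - \frac{21837}{52}} = \frac{1}{\frac{1}{10} - \frac{21837}{52}} = \frac{1}{- \frac{109159}{260}} = - \frac{260}{109159}$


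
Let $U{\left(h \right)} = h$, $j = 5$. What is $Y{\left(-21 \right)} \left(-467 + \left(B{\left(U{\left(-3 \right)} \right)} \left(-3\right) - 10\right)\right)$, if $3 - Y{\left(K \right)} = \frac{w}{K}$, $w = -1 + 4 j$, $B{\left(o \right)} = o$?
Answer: $- \frac{12792}{7} \approx -1827.4$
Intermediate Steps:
$w = 19$ ($w = -1 + 4 \cdot 5 = -1 + 20 = 19$)
$Y{\left(K \right)} = 3 - \frac{19}{K}$
$Y{\left(-21 \right)} \left(-467 + \left(B{\left(U{\left(-3 \right)} \right)} \left(-3\right) - 10\right)\right) = \left(3 - \frac{19}{-21}\right) \left(-467 - 1\right) = \left(3 - - \frac{19}{21}\right) \left(-467 + \left(9 - 10\right)\right) = \left(3 + \frac{19}{21}\right) \left(-467 - 1\right) = \frac{82}{21} \left(-468\right) = - \frac{12792}{7}$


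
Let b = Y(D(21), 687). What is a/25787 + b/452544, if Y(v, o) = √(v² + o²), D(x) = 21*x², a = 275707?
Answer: 275707/25787 + √9582010/150848 ≈ 10.712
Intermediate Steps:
Y(v, o) = √(o² + v²)
b = 3*√9582010 (b = √(687² + (21*21²)²) = √(471969 + (21*441)²) = √(471969 + 9261²) = √(471969 + 85766121) = √86238090 = 3*√9582010 ≈ 9286.5)
a/25787 + b/452544 = 275707/25787 + (3*√9582010)/452544 = 275707*(1/25787) + (3*√9582010)*(1/452544) = 275707/25787 + √9582010/150848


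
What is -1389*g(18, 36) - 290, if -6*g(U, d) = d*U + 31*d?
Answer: 408076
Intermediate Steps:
g(U, d) = -31*d/6 - U*d/6 (g(U, d) = -(d*U + 31*d)/6 = -(U*d + 31*d)/6 = -(31*d + U*d)/6 = -31*d/6 - U*d/6)
-1389*g(18, 36) - 290 = -(-463)*36*(31 + 18)/2 - 290 = -(-463)*36*49/2 - 290 = -1389*(-294) - 290 = 408366 - 290 = 408076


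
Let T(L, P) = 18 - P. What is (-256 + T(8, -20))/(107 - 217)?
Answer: 109/55 ≈ 1.9818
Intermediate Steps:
(-256 + T(8, -20))/(107 - 217) = (-256 + (18 - 1*(-20)))/(107 - 217) = (-256 + (18 + 20))/(-110) = (-256 + 38)*(-1/110) = -218*(-1/110) = 109/55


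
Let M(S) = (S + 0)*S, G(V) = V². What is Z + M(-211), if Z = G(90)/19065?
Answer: 56586731/1271 ≈ 44521.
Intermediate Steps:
Z = 540/1271 (Z = 90²/19065 = 8100*(1/19065) = 540/1271 ≈ 0.42486)
M(S) = S² (M(S) = S*S = S²)
Z + M(-211) = 540/1271 + (-211)² = 540/1271 + 44521 = 56586731/1271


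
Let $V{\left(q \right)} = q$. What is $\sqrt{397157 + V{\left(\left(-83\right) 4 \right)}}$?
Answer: $5 \sqrt{15873} \approx 629.94$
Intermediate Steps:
$\sqrt{397157 + V{\left(\left(-83\right) 4 \right)}} = \sqrt{397157 - 332} = \sqrt{396825} = 5 \sqrt{15873}$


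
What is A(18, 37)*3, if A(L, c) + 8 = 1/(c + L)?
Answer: -1317/55 ≈ -23.945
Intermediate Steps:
A(L, c) = -8 + 1/(L + c) (A(L, c) = -8 + 1/(c + L) = -8 + 1/(L + c))
A(18, 37)*3 = ((1 - 8*18 - 8*37)/(18 + 37))*3 = ((1 - 144 - 296)/55)*3 = ((1/55)*(-439))*3 = -439/55*3 = -1317/55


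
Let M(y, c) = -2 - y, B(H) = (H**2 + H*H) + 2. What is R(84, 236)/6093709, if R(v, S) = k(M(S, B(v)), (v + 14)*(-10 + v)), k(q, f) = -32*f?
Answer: -232064/6093709 ≈ -0.038083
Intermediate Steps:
B(H) = 2 + 2*H**2 (B(H) = (H**2 + H**2) + 2 = 2*H**2 + 2 = 2 + 2*H**2)
R(v, S) = -32*(-10 + v)*(14 + v) (R(v, S) = -32*(v + 14)*(-10 + v) = -32*(14 + v)*(-10 + v) = -32*(-10 + v)*(14 + v))
R(84, 236)/6093709 = (4480 - 128*84 - 32*84**2)/6093709 = (4480 - 10752 - 32*7056)*(1/6093709) = (4480 - 10752 - 225792)*(1/6093709) = -232064*1/6093709 = -232064/6093709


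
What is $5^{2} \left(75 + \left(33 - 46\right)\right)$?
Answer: $1550$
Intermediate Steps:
$5^{2} \left(75 + \left(33 - 46\right)\right) = 25 \left(75 + \left(33 - 46\right)\right) = 25 \left(75 - 13\right) = 25 \cdot 62 = 1550$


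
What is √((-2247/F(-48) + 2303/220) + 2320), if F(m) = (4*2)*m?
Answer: √1809246010/880 ≈ 48.336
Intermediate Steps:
F(m) = 8*m
√((-2247/F(-48) + 2303/220) + 2320) = √((-2247/(8*(-48)) + 2303/220) + 2320) = √((-2247/(-384) + 2303*(1/220)) + 2320) = √((-2247*(-1/384) + 2303/220) + 2320) = √((749/128 + 2303/220) + 2320) = √(114891/7040 + 2320) = √(16447691/7040) = √1809246010/880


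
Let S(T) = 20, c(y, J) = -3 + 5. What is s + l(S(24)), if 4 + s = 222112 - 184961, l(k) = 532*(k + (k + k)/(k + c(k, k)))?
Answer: 536297/11 ≈ 48754.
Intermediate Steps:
c(y, J) = 2
l(k) = 532*k + 1064*k/(2 + k) (l(k) = 532*(k + (k + k)/(k + 2)) = 532*(k + (2*k)/(2 + k)) = 532*(k + 2*k/(2 + k)) = 532*k + 1064*k/(2 + k))
s = 37147 (s = -4 + (222112 - 184961) = -4 + 37151 = 37147)
s + l(S(24)) = 37147 + 532*20*(4 + 20)/(2 + 20) = 37147 + 532*20*24/22 = 37147 + 532*20*(1/22)*24 = 37147 + 127680/11 = 536297/11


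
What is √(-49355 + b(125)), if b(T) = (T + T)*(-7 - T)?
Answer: I*√82355 ≈ 286.98*I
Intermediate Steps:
b(T) = 2*T*(-7 - T) (b(T) = (2*T)*(-7 - T) = 2*T*(-7 - T))
√(-49355 + b(125)) = √(-49355 - 2*125*(7 + 125)) = √(-49355 - 2*125*132) = √(-49355 - 33000) = √(-82355) = I*√82355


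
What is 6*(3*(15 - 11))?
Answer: 72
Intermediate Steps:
6*(3*(15 - 11)) = 6*(3*4) = 6*12 = 72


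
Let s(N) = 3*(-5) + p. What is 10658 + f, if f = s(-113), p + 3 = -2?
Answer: 10638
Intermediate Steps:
p = -5 (p = -3 - 2 = -5)
s(N) = -20 (s(N) = 3*(-5) - 5 = -15 - 5 = -20)
f = -20
10658 + f = 10658 - 20 = 10638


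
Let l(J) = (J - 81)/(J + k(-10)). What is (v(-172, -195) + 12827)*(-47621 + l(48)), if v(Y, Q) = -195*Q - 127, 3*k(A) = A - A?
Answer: -38649761575/16 ≈ -2.4156e+9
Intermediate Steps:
k(A) = 0 (k(A) = (A - A)/3 = (1/3)*0 = 0)
v(Y, Q) = -127 - 195*Q
l(J) = (-81 + J)/J (l(J) = (J - 81)/(J + 0) = (-81 + J)/J)
(v(-172, -195) + 12827)*(-47621 + l(48)) = ((-127 - 195*(-195)) + 12827)*(-47621 + (-81 + 48)/48) = ((-127 + 38025) + 12827)*(-47621 + (1/48)*(-33)) = (37898 + 12827)*(-47621 - 11/16) = 50725*(-761947/16) = -38649761575/16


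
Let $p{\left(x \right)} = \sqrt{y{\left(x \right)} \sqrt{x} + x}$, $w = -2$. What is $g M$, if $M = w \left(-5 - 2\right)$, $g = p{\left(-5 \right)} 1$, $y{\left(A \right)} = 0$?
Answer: $14 i \sqrt{5} \approx 31.305 i$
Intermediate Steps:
$p{\left(x \right)} = \sqrt{x}$ ($p{\left(x \right)} = \sqrt{0 \sqrt{x} + x} = \sqrt{0 + x} = \sqrt{x}$)
$g = i \sqrt{5}$ ($g = \sqrt{-5} \cdot 1 = i \sqrt{5} \cdot 1 = i \sqrt{5} \approx 2.2361 i$)
$M = 14$ ($M = - 2 \left(-5 - 2\right) = \left(-2\right) \left(-7\right) = 14$)
$g M = i \sqrt{5} \cdot 14 = 14 i \sqrt{5}$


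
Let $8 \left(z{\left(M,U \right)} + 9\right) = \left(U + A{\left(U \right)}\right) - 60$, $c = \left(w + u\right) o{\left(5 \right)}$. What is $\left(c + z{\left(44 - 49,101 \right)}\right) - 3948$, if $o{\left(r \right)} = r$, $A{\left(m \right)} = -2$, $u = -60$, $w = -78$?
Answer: $- \frac{37137}{8} \approx -4642.1$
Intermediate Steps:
$c = -690$ ($c = \left(-78 - 60\right) 5 = \left(-138\right) 5 = -690$)
$z{\left(M,U \right)} = - \frac{67}{4} + \frac{U}{8}$ ($z{\left(M,U \right)} = -9 + \frac{\left(U - 2\right) - 60}{8} = -9 + \frac{\left(-2 + U\right) - 60}{8} = -9 + \frac{-62 + U}{8} = -9 + \left(- \frac{31}{4} + \frac{U}{8}\right) = - \frac{67}{4} + \frac{U}{8}$)
$\left(c + z{\left(44 - 49,101 \right)}\right) - 3948 = \left(-690 + \left(- \frac{67}{4} + \frac{1}{8} \cdot 101\right)\right) - 3948 = \left(-690 + \left(- \frac{67}{4} + \frac{101}{8}\right)\right) + \left(-8234 + 4286\right) = \left(-690 - \frac{33}{8}\right) - 3948 = - \frac{5553}{8} - 3948 = - \frac{37137}{8}$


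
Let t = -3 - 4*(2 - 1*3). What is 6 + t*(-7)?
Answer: -1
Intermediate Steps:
t = 1 (t = -3 - 4*(2 - 3) = -3 - 4*(-1) = -3 + 4 = 1)
6 + t*(-7) = 6 + 1*(-7) = 6 - 7 = -1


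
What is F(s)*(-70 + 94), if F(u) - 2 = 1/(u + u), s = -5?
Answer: 228/5 ≈ 45.600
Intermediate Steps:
F(u) = 2 + 1/(2*u) (F(u) = 2 + 1/(u + u) = 2 + 1/(2*u))
F(s)*(-70 + 94) = (2 + (1/2)/(-5))*(-70 + 94) = (2 + (1/2)*(-1/5))*24 = (2 - 1/10)*24 = (19/10)*24 = 228/5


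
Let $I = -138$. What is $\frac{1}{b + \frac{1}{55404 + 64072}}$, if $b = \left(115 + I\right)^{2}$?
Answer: $\frac{119476}{63202805} \approx 0.0018904$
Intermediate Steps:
$b = 529$ ($b = \left(115 - 138\right)^{2} = \left(-23\right)^{2} = 529$)
$\frac{1}{b + \frac{1}{55404 + 64072}} = \frac{1}{529 + \frac{1}{55404 + 64072}} = \frac{1}{529 + \frac{1}{119476}} = \frac{1}{\frac{63202805}{119476}} = \frac{119476}{63202805}$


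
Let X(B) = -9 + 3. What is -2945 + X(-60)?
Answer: -2951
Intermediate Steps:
X(B) = -6
-2945 + X(-60) = -2945 - 6 = -2951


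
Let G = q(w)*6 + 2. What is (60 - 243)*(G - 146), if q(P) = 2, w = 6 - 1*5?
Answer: 24156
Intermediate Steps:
w = 1 (w = 6 - 5 = 1)
G = 14 (G = 2*6 + 2 = 12 + 2 = 14)
(60 - 243)*(G - 146) = (60 - 243)*(14 - 146) = -183*(-132) = 24156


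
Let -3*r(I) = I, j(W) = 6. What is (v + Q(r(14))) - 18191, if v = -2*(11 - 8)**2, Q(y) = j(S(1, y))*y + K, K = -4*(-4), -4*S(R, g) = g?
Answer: -18221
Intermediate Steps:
S(R, g) = -g/4
r(I) = -I/3
K = 16
Q(y) = 16 + 6*y (Q(y) = 6*y + 16 = 16 + 6*y)
v = -18 (v = -2*3**2 = -2*9 = -18)
(v + Q(r(14))) - 18191 = (-18 + (16 + 6*(-1/3*14))) - 18191 = (-18 + (16 + 6*(-14/3))) - 18191 = (-18 + (16 - 28)) - 18191 = (-18 - 12) - 18191 = -30 - 18191 = -18221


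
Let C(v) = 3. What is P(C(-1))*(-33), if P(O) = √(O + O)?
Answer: -33*√6 ≈ -80.833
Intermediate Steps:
P(O) = √2*√O (P(O) = √(2*O) = √2*√O)
P(C(-1))*(-33) = (√2*√3)*(-33) = √6*(-33) = -33*√6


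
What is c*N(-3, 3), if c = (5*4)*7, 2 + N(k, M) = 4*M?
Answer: 1400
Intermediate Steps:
N(k, M) = -2 + 4*M
c = 140 (c = 20*7 = 140)
c*N(-3, 3) = 140*(-2 + 4*3) = 140*(-2 + 12) = 140*10 = 1400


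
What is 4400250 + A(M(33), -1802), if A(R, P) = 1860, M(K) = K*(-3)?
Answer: 4402110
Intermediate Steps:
M(K) = -3*K
4400250 + A(M(33), -1802) = 4400250 + 1860 = 4402110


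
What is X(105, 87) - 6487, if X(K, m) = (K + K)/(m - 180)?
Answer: -201167/31 ≈ -6489.3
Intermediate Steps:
X(K, m) = 2*K/(-180 + m) (X(K, m) = (2*K)/(-180 + m) = 2*K/(-180 + m))
X(105, 87) - 6487 = 2*105/(-180 + 87) - 6487 = 2*105/(-93) - 6487 = 2*105*(-1/93) - 6487 = -70/31 - 6487 = -201167/31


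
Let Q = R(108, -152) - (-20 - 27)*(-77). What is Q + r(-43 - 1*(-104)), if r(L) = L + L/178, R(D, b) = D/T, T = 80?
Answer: -6330227/1780 ≈ -3556.3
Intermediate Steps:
R(D, b) = D/80
Q = -72353/20 (Q = (1/80)*108 - (-20 - 27)*(-77) = 27/20 - (-47)*(-77) = 27/20 - 1*3619 = 27/20 - 3619 = -72353/20 ≈ -3617.6)
r(L) = 179*L/178 (r(L) = L + L*(1/178) = L + L/178 = 179*L/178)
Q + r(-43 - 1*(-104)) = -72353/20 + 179*(-43 - 1*(-104))/178 = -72353/20 + 179*(-43 + 104)/178 = -72353/20 + (179/178)*61 = -72353/20 + 10919/178 = -6330227/1780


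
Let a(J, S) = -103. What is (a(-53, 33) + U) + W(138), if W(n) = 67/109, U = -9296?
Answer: -1024424/109 ≈ -9398.4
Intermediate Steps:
W(n) = 67/109 (W(n) = 67*(1/109) = 67/109)
(a(-53, 33) + U) + W(138) = (-103 - 9296) + 67/109 = -9399 + 67/109 = -1024424/109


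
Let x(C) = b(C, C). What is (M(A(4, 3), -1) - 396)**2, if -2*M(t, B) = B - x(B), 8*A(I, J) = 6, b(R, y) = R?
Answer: 156816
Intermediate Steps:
x(C) = C
A(I, J) = 3/4 (A(I, J) = (1/8)*6 = 3/4)
M(t, B) = 0 (M(t, B) = -(B - B)/2 = -1/2*0 = 0)
(M(A(4, 3), -1) - 396)**2 = (0 - 396)**2 = (-396)**2 = 156816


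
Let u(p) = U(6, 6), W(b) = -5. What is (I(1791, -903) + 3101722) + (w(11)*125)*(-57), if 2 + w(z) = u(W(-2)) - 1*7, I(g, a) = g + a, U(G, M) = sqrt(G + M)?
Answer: 3166735 - 14250*sqrt(3) ≈ 3.1421e+6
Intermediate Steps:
u(p) = 2*sqrt(3) (u(p) = sqrt(6 + 6) = sqrt(12) = 2*sqrt(3))
I(g, a) = a + g
w(z) = -9 + 2*sqrt(3) (w(z) = -2 + (2*sqrt(3) - 1*7) = -2 + (2*sqrt(3) - 7) = -2 + (-7 + 2*sqrt(3)) = -9 + 2*sqrt(3))
(I(1791, -903) + 3101722) + (w(11)*125)*(-57) = ((-903 + 1791) + 3101722) + ((-9 + 2*sqrt(3))*125)*(-57) = (888 + 3101722) + (-1125 + 250*sqrt(3))*(-57) = 3102610 + (64125 - 14250*sqrt(3)) = 3166735 - 14250*sqrt(3)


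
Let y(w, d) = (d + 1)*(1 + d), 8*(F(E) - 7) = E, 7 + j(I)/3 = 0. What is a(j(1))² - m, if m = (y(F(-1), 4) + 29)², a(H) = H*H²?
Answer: 85763205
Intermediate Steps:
j(I) = -21 (j(I) = -21 + 3*0 = -21 + 0 = -21)
a(H) = H³
F(E) = 7 + E/8
y(w, d) = (1 + d)² (y(w, d) = (1 + d)*(1 + d) = (1 + d)²)
m = 2916 (m = ((1 + 4)² + 29)² = (5² + 29)² = (25 + 29)² = 54² = 2916)
a(j(1))² - m = ((-21)³)² - 1*2916 = (-9261)² - 2916 = 85766121 - 2916 = 85763205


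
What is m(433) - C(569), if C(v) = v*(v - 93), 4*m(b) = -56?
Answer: -270858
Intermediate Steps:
m(b) = -14 (m(b) = (1/4)*(-56) = -14)
C(v) = v*(-93 + v)
m(433) - C(569) = -14 - 569*(-93 + 569) = -14 - 569*476 = -14 - 1*270844 = -14 - 270844 = -270858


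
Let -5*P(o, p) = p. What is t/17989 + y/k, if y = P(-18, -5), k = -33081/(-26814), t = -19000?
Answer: -48727318/198364703 ≈ -0.24565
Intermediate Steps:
P(o, p) = -p/5
k = 11027/8938 (k = -33081*(-1/26814) = 11027/8938 ≈ 1.2337)
y = 1 (y = -⅕*(-5) = 1)
t/17989 + y/k = -19000/17989 + 1/(11027/8938) = -19000*1/17989 + 1*(8938/11027) = -19000/17989 + 8938/11027 = -48727318/198364703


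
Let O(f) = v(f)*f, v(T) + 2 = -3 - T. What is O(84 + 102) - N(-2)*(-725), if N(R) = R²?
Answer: -32626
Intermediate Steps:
v(T) = -5 - T (v(T) = -2 + (-3 - T) = -5 - T)
O(f) = f*(-5 - f) (O(f) = (-5 - f)*f = f*(-5 - f))
O(84 + 102) - N(-2)*(-725) = -(84 + 102)*(5 + (84 + 102)) - (-2)²*(-725) = -1*186*(5 + 186) - 4*(-725) = -1*186*191 - 1*(-2900) = -35526 + 2900 = -32626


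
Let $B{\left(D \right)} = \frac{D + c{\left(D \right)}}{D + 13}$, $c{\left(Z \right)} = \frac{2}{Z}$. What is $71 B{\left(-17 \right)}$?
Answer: $\frac{20661}{68} \approx 303.84$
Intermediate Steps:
$B{\left(D \right)} = \frac{D + \frac{2}{D}}{13 + D}$ ($B{\left(D \right)} = \frac{D + \frac{2}{D}}{D + 13} = \frac{D + \frac{2}{D}}{13 + D}$)
$71 B{\left(-17 \right)} = 71 \frac{2 + \left(-17\right)^{2}}{\left(-17\right) \left(13 - 17\right)} = 71 \left(- \frac{2 + 289}{17 \left(-4\right)}\right) = 71 \left(\left(- \frac{1}{17}\right) \left(- \frac{1}{4}\right) 291\right) = 71 \cdot \frac{291}{68} = \frac{20661}{68}$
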